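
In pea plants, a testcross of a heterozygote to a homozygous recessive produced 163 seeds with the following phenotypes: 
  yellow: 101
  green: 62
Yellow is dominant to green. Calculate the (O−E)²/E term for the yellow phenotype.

A testcross of a heterozygote (Aa × aa) gives a 1:1 phenotypic ratio.
Under the 1:1 hypothesis (Σ ratio = 2, N = 163):
  yellow: 163 × 1/2 = 81.5
  green: 163 × 1/2 = 81.5
Contribution of yellow: (101 − 81.5)² / 81.5 = 4.6656

4.666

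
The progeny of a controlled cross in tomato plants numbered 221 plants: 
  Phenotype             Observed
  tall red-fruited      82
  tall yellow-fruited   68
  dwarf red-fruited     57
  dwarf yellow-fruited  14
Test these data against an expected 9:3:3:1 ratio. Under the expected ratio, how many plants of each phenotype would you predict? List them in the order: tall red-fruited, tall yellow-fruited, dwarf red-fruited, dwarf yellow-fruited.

124.3125, 41.4375, 41.4375, 13.8125

Under the 9:3:3:1 hypothesis (Σ ratio = 16, N = 221):
  tall red-fruited: 221 × 9/16 = 124.3125
  tall yellow-fruited: 221 × 3/16 = 41.4375
  dwarf red-fruited: 221 × 3/16 = 41.4375
  dwarf yellow-fruited: 221 × 1/16 = 13.8125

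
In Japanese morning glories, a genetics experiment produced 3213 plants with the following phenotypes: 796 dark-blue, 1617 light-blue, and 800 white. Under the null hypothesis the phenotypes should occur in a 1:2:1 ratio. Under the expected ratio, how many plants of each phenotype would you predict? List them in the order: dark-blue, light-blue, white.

803.25, 1606.5, 803.25

The 1:2:1 ratio has 4 parts, so with N = 3213 the expected counts are:
  dark-blue: 3213 × 1/4 = 803.25
  light-blue: 3213 × 2/4 = 1606.5
  white: 3213 × 1/4 = 803.25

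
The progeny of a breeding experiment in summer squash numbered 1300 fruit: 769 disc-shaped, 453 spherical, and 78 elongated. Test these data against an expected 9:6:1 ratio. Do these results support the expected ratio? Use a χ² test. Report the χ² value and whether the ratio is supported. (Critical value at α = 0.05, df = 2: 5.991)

Expected counts for N = 1300 under a 9:6:1 ratio (total parts = 16):
  disc-shaped: 1300 × 9/16 = 731.25
  spherical: 1300 × 6/16 = 487.5
  elongated: 1300 × 1/16 = 81.25
χ² = Σ (O − E)² / E
  disc-shaped: (769 − 731.25)² / 731.25 = 1.9488
  spherical: (453 − 487.5)² / 487.5 = 2.4415
  elongated: (78 − 81.25)² / 81.25 = 0.1300
χ² = 1.9488 + 2.4415 + 0.1300 = 4.5203 ≈ 4.520
Degrees of freedom = 3 − 1 = 2; critical value at α = 0.05 is 5.991.
Since 4.520 < 5.991, we fail to reject the null hypothesis — the data are consistent with the 9:6:1 ratio.

4.520; consistent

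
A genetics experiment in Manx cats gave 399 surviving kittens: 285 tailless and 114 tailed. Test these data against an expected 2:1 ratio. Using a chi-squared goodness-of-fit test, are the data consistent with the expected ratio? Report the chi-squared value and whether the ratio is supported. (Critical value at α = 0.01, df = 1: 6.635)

4.071; consistent

Under the 2:1 hypothesis (Σ ratio = 3, N = 399):
  tailless: 399 × 2/3 = 266
  tailed: 399 × 1/3 = 133
χ² = Σ (O − E)² / E
  tailless: (285 − 266)² / 266 = 1.3571
  tailed: (114 − 133)² / 133 = 2.7143
χ² = 1.3571 + 2.7143 = 4.0714 ≈ 4.071
Degrees of freedom = 2 − 1 = 1; critical value at α = 0.01 is 6.635.
Since 4.071 < 6.635, we fail to reject the null hypothesis — the data are consistent with the 2:1 ratio.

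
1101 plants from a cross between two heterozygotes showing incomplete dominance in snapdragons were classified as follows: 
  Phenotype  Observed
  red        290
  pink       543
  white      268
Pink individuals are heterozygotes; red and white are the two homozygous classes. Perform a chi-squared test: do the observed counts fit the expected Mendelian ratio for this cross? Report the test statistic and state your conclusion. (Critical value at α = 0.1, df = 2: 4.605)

1.084; consistent

With incomplete dominance, a heterozygote × heterozygote cross gives a 1:2:1 phenotypic ratio.
Total ratio parts = 4. Expected numbers out of 1101:
  red: 1101 × 1/4 = 275.25
  pink: 1101 × 2/4 = 550.5
  white: 1101 × 1/4 = 275.25
χ² = Σ (O − E)² / E
  red: (290 − 275.25)² / 275.25 = 0.7904
  pink: (543 − 550.5)² / 550.5 = 0.1022
  white: (268 − 275.25)² / 275.25 = 0.1910
χ² = 0.7904 + 0.1022 + 0.1910 = 1.0836 ≈ 1.084
Degrees of freedom = 3 − 1 = 2; critical value at α = 0.1 is 4.605.
Since 1.084 < 4.605, we fail to reject the null hypothesis — the data are consistent with the 1:2:1 ratio.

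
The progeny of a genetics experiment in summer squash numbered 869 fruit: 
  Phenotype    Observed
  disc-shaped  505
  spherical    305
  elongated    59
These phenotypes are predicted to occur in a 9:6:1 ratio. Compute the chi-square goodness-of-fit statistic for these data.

2.278

The 9:6:1 ratio has 16 parts, so with N = 869 the expected counts are:
  disc-shaped: 869 × 9/16 = 488.8125
  spherical: 869 × 6/16 = 325.875
  elongated: 869 × 1/16 = 54.3125
χ² = Σ (O − E)² / E
  disc-shaped: (505 − 488.8125)² / 488.8125 = 0.5361
  spherical: (305 − 325.875)² / 325.875 = 1.3372
  elongated: (59 − 54.3125)² / 54.3125 = 0.4046
χ² = 0.5361 + 1.3372 + 0.4046 = 2.2779 ≈ 2.278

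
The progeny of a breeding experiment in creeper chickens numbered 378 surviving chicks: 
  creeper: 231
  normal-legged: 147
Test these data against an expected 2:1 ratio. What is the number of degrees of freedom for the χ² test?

A goodness-of-fit test with 2 phenotype classes has df = 2 − 1 = 1.

1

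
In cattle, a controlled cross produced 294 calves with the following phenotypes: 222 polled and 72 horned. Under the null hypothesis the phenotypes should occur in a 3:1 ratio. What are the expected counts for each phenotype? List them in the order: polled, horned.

220.5, 73.5

The 3:1 ratio has 4 parts, so with N = 294 the expected counts are:
  polled: 294 × 3/4 = 220.5
  horned: 294 × 1/4 = 73.5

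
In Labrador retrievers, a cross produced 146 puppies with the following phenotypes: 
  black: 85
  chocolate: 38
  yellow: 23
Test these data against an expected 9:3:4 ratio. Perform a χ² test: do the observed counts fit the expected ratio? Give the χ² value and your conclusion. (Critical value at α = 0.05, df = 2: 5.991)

9.218; not consistent

The 9:3:4 ratio has 16 parts, so with N = 146 the expected counts are:
  black: 146 × 9/16 = 82.125
  chocolate: 146 × 3/16 = 27.375
  yellow: 146 × 4/16 = 36.5
χ² = Σ (O − E)² / E
  black: (85 − 82.125)² / 82.125 = 0.1006
  chocolate: (38 − 27.375)² / 27.375 = 4.1239
  yellow: (23 − 36.5)² / 36.5 = 4.9932
χ² = 0.1006 + 4.1239 + 4.9932 = 9.2177 ≈ 9.218
Degrees of freedom = 3 − 1 = 2; critical value at α = 0.05 is 5.991.
Since 9.218 > 5.991, we reject the null hypothesis — the data do not fit the 9:3:4 ratio.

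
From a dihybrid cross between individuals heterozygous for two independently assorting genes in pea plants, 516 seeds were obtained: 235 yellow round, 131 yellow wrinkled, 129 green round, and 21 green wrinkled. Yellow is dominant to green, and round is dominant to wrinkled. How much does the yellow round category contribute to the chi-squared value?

A dihybrid F₂ with independent assortment and complete dominance at both loci gives a 9:3:3:1 phenotypic ratio.
Total ratio parts = 16. Expected numbers out of 516:
  yellow round: 516 × 9/16 = 290.25
  yellow wrinkled: 516 × 3/16 = 96.75
  green round: 516 × 3/16 = 96.75
  green wrinkled: 516 × 1/16 = 32.25
Contribution of yellow round: (235 − 290.25)² / 290.25 = 10.5170

10.517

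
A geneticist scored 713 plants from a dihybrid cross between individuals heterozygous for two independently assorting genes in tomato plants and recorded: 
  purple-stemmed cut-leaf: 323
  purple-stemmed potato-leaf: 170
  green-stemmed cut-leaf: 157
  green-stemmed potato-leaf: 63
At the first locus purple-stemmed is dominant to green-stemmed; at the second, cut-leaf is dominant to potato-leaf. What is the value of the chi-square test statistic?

36.751

A dihybrid F₂ with independent assortment and complete dominance at both loci gives a 9:3:3:1 phenotypic ratio.
Expected counts for N = 713 under a 9:3:3:1 ratio (total parts = 16):
  purple-stemmed cut-leaf: 713 × 9/16 = 401.0625
  purple-stemmed potato-leaf: 713 × 3/16 = 133.6875
  green-stemmed cut-leaf: 713 × 3/16 = 133.6875
  green-stemmed potato-leaf: 713 × 1/16 = 44.5625
χ² = Σ (O − E)² / E
  purple-stemmed cut-leaf: (323 − 401.0625)² / 401.0625 = 15.1940
  purple-stemmed potato-leaf: (170 − 133.6875)² / 133.6875 = 9.8633
  green-stemmed cut-leaf: (157 − 133.6875)² / 133.6875 = 4.0652
  green-stemmed potato-leaf: (63 − 44.5625)² / 44.5625 = 7.6284
χ² = 15.1940 + 9.8633 + 4.0652 + 7.6284 = 36.7509 ≈ 36.751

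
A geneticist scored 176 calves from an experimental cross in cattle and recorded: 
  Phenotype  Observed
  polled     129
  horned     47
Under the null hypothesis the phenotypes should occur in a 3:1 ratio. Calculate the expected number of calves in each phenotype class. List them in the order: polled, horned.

132, 44

Total ratio parts = 4. Expected numbers out of 176:
  polled: 176 × 3/4 = 132
  horned: 176 × 1/4 = 44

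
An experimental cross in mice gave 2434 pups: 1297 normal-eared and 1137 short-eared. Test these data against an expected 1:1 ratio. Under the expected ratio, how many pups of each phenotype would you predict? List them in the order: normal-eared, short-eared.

Expected counts for N = 2434 under a 1:1 ratio (total parts = 2):
  normal-eared: 2434 × 1/2 = 1217
  short-eared: 2434 × 1/2 = 1217

1217, 1217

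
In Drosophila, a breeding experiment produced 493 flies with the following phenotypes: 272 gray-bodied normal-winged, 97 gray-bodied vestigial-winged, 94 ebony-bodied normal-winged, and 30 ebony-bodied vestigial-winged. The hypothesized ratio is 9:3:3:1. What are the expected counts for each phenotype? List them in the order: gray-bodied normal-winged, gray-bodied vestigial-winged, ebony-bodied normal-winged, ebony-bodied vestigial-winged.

Under the 9:3:3:1 hypothesis (Σ ratio = 16, N = 493):
  gray-bodied normal-winged: 493 × 9/16 = 277.3125
  gray-bodied vestigial-winged: 493 × 3/16 = 92.4375
  ebony-bodied normal-winged: 493 × 3/16 = 92.4375
  ebony-bodied vestigial-winged: 493 × 1/16 = 30.8125

277.3125, 92.4375, 92.4375, 30.8125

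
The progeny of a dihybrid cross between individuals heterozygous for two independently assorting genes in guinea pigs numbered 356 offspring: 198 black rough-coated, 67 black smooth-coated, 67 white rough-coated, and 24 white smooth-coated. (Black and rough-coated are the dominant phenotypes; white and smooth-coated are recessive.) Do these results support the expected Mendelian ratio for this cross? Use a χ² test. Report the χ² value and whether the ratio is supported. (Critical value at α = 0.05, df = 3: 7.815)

0.165; consistent

A dihybrid F₂ with independent assortment and complete dominance at both loci gives a 9:3:3:1 phenotypic ratio.
The 9:3:3:1 ratio has 16 parts, so with N = 356 the expected counts are:
  black rough-coated: 356 × 9/16 = 200.25
  black smooth-coated: 356 × 3/16 = 66.75
  white rough-coated: 356 × 3/16 = 66.75
  white smooth-coated: 356 × 1/16 = 22.25
χ² = Σ (O − E)² / E
  black rough-coated: (198 − 200.25)² / 200.25 = 0.0253
  black smooth-coated: (67 − 66.75)² / 66.75 = 0.0009
  white rough-coated: (67 − 66.75)² / 66.75 = 0.0009
  white smooth-coated: (24 − 22.25)² / 22.25 = 0.1376
χ² = 0.0253 + 0.0009 + 0.0009 + 0.1376 = 0.1647 ≈ 0.165
Degrees of freedom = 4 − 1 = 3; critical value at α = 0.05 is 7.815.
Since 0.165 < 7.815, we fail to reject the null hypothesis — the data are consistent with the 9:3:3:1 ratio.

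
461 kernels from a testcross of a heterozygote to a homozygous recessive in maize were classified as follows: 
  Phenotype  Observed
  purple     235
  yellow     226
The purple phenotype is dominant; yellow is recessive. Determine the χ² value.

A testcross of a heterozygote (Aa × aa) gives a 1:1 phenotypic ratio.
Under the 1:1 hypothesis (Σ ratio = 2, N = 461):
  purple: 461 × 1/2 = 230.5
  yellow: 461 × 1/2 = 230.5
χ² = Σ (O − E)² / E
  purple: (235 − 230.5)² / 230.5 = 0.0879
  yellow: (226 − 230.5)² / 230.5 = 0.0879
χ² = 0.0879 + 0.0879 = 0.1758 ≈ 0.176

0.176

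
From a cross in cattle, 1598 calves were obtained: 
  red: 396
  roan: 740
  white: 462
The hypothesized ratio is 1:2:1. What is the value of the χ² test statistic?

Expected counts for N = 1598 under a 1:2:1 ratio (total parts = 4):
  red: 1598 × 1/4 = 399.5
  roan: 1598 × 2/4 = 799
  white: 1598 × 1/4 = 399.5
χ² = Σ (O − E)² / E
  red: (396 − 399.5)² / 399.5 = 0.0307
  roan: (740 − 799)² / 799 = 4.3567
  white: (462 − 399.5)² / 399.5 = 9.7778
χ² = 0.0307 + 4.3567 + 9.7778 = 14.1652 ≈ 14.165

14.165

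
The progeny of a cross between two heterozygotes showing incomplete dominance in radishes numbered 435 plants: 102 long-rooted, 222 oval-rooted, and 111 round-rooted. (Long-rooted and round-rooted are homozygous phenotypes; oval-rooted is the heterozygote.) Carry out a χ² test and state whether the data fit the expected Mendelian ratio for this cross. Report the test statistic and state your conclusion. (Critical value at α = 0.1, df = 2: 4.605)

With incomplete dominance, a heterozygote × heterozygote cross gives a 1:2:1 phenotypic ratio.
Total ratio parts = 4. Expected numbers out of 435:
  long-rooted: 435 × 1/4 = 108.75
  oval-rooted: 435 × 2/4 = 217.5
  round-rooted: 435 × 1/4 = 108.75
χ² = Σ (O − E)² / E
  long-rooted: (102 − 108.75)² / 108.75 = 0.4190
  oval-rooted: (222 − 217.5)² / 217.5 = 0.0931
  round-rooted: (111 − 108.75)² / 108.75 = 0.0466
χ² = 0.4190 + 0.0931 + 0.0466 = 0.5587 ≈ 0.559
Degrees of freedom = 3 − 1 = 2; critical value at α = 0.1 is 4.605.
Since 0.559 < 4.605, we fail to reject the null hypothesis — the data are consistent with the 1:2:1 ratio.

0.559; consistent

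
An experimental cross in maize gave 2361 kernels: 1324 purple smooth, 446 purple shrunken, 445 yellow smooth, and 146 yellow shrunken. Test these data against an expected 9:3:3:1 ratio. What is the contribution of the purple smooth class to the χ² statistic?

0.012

Under the 9:3:3:1 hypothesis (Σ ratio = 16, N = 2361):
  purple smooth: 2361 × 9/16 = 1328.0625
  purple shrunken: 2361 × 3/16 = 442.6875
  yellow smooth: 2361 × 3/16 = 442.6875
  yellow shrunken: 2361 × 1/16 = 147.5625
Contribution of purple smooth: (1324 − 1328.0625)² / 1328.0625 = 0.0124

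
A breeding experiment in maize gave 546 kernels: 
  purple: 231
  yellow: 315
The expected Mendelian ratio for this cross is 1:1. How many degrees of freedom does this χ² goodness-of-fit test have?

1

A goodness-of-fit test with 2 phenotype classes has df = 2 − 1 = 1.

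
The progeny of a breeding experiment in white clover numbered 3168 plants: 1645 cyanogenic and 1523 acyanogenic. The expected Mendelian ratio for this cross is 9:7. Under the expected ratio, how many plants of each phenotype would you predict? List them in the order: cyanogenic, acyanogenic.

Under the 9:7 hypothesis (Σ ratio = 16, N = 3168):
  cyanogenic: 3168 × 9/16 = 1782
  acyanogenic: 3168 × 7/16 = 1386

1782, 1386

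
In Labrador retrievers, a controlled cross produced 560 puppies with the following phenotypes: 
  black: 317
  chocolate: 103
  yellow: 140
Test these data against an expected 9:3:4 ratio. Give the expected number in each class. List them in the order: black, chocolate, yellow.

Under the 9:3:4 hypothesis (Σ ratio = 16, N = 560):
  black: 560 × 9/16 = 315
  chocolate: 560 × 3/16 = 105
  yellow: 560 × 4/16 = 140

315, 105, 140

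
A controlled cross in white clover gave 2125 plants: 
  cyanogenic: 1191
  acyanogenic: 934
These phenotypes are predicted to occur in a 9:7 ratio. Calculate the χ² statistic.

0.036

Under the 9:7 hypothesis (Σ ratio = 16, N = 2125):
  cyanogenic: 2125 × 9/16 = 1195.3125
  acyanogenic: 2125 × 7/16 = 929.6875
χ² = Σ (O − E)² / E
  cyanogenic: (1191 − 1195.3125)² / 1195.3125 = 0.0156
  acyanogenic: (934 − 929.6875)² / 929.6875 = 0.0200
χ² = 0.0156 + 0.0200 = 0.0356 ≈ 0.036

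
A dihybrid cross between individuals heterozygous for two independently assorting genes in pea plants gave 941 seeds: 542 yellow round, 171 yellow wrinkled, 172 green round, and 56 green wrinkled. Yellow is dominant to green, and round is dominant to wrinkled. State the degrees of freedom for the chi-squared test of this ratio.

3

A dihybrid F₂ with independent assortment and complete dominance at both loci gives a 9:3:3:1 phenotypic ratio.
A goodness-of-fit test with 4 phenotype classes has df = 4 − 1 = 3.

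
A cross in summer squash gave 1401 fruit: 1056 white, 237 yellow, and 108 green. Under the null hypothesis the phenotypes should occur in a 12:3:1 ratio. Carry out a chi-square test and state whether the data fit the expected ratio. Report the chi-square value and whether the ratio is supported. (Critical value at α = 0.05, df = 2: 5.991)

Expected counts for N = 1401 under a 12:3:1 ratio (total parts = 16):
  white: 1401 × 12/16 = 1050.75
  yellow: 1401 × 3/16 = 262.6875
  green: 1401 × 1/16 = 87.5625
χ² = Σ (O − E)² / E
  white: (1056 − 1050.75)² / 1050.75 = 0.0262
  yellow: (237 − 262.6875)² / 262.6875 = 2.5119
  green: (108 − 87.5625)² / 87.5625 = 4.7702
χ² = 0.0262 + 2.5119 + 4.7702 = 7.3083 ≈ 7.308
Degrees of freedom = 3 − 1 = 2; critical value at α = 0.05 is 5.991.
Since 7.308 > 5.991, we reject the null hypothesis — the data do not fit the 12:3:1 ratio.

7.308; not consistent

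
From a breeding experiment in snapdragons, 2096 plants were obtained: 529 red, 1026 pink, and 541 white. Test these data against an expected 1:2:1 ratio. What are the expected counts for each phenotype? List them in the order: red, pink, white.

Total ratio parts = 4. Expected numbers out of 2096:
  red: 2096 × 1/4 = 524
  pink: 2096 × 2/4 = 1048
  white: 2096 × 1/4 = 524

524, 1048, 524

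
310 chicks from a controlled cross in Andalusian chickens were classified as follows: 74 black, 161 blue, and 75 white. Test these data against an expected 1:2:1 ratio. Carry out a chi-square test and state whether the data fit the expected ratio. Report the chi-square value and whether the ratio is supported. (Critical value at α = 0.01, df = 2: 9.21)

0.471; consistent

Under the 1:2:1 hypothesis (Σ ratio = 4, N = 310):
  black: 310 × 1/4 = 77.5
  blue: 310 × 2/4 = 155
  white: 310 × 1/4 = 77.5
χ² = Σ (O − E)² / E
  black: (74 − 77.5)² / 77.5 = 0.1581
  blue: (161 − 155)² / 155 = 0.2323
  white: (75 − 77.5)² / 77.5 = 0.0806
χ² = 0.1581 + 0.2323 + 0.0806 = 0.471
Degrees of freedom = 3 − 1 = 2; critical value at α = 0.01 is 9.21.
Since 0.471 < 9.21, we fail to reject the null hypothesis — the data are consistent with the 1:2:1 ratio.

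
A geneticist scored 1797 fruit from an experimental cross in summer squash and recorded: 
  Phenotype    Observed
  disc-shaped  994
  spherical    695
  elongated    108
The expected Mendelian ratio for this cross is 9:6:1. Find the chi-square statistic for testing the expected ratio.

Total ratio parts = 16. Expected numbers out of 1797:
  disc-shaped: 1797 × 9/16 = 1010.8125
  spherical: 1797 × 6/16 = 673.875
  elongated: 1797 × 1/16 = 112.3125
χ² = Σ (O − E)² / E
  disc-shaped: (994 − 1010.8125)² / 1010.8125 = 0.2796
  spherical: (695 − 673.875)² / 673.875 = 0.6622
  elongated: (108 − 112.3125)² / 112.3125 = 0.1656
χ² = 0.2796 + 0.6622 + 0.1656 = 1.1074 ≈ 1.107

1.107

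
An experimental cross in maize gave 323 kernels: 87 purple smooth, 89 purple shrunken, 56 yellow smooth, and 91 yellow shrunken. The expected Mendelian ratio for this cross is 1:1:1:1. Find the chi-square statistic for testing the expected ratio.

Total ratio parts = 4. Expected numbers out of 323:
  purple smooth: 323 × 1/4 = 80.75
  purple shrunken: 323 × 1/4 = 80.75
  yellow smooth: 323 × 1/4 = 80.75
  yellow shrunken: 323 × 1/4 = 80.75
χ² = Σ (O − E)² / E
  purple smooth: (87 − 80.75)² / 80.75 = 0.4837
  purple shrunken: (89 − 80.75)² / 80.75 = 0.8429
  yellow smooth: (56 − 80.75)² / 80.75 = 7.5859
  yellow shrunken: (91 − 80.75)² / 80.75 = 1.3011
χ² = 0.4837 + 0.8429 + 7.5859 + 1.3011 = 10.2136 ≈ 10.214

10.214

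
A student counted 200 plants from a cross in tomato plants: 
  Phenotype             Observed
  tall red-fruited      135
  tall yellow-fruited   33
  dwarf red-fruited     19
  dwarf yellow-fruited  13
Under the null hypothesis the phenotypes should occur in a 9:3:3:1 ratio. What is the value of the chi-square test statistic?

14.187

Under the 9:3:3:1 hypothesis (Σ ratio = 16, N = 200):
  tall red-fruited: 200 × 9/16 = 112.5
  tall yellow-fruited: 200 × 3/16 = 37.5
  dwarf red-fruited: 200 × 3/16 = 37.5
  dwarf yellow-fruited: 200 × 1/16 = 12.5
χ² = Σ (O − E)² / E
  tall red-fruited: (135 − 112.5)² / 112.5 = 4.5000
  tall yellow-fruited: (33 − 37.5)² / 37.5 = 0.5400
  dwarf red-fruited: (19 − 37.5)² / 37.5 = 9.1267
  dwarf yellow-fruited: (13 − 12.5)² / 12.5 = 0.0200
χ² = 4.5000 + 0.5400 + 9.1267 + 0.0200 = 14.1867 ≈ 14.187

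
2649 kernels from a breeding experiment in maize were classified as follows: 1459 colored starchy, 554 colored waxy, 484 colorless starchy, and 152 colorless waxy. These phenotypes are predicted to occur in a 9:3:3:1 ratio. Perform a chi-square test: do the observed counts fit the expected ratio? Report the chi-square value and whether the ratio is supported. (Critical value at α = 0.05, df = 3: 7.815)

8.696; not consistent

Under the 9:3:3:1 hypothesis (Σ ratio = 16, N = 2649):
  colored starchy: 2649 × 9/16 = 1490.0625
  colored waxy: 2649 × 3/16 = 496.6875
  colorless starchy: 2649 × 3/16 = 496.6875
  colorless waxy: 2649 × 1/16 = 165.5625
χ² = Σ (O − E)² / E
  colored starchy: (1459 − 1490.0625)² / 1490.0625 = 0.6475
  colored waxy: (554 − 496.6875)² / 496.6875 = 6.6133
  colorless starchy: (484 − 496.6875)² / 496.6875 = 0.3241
  colorless waxy: (152 − 165.5625)² / 165.5625 = 1.1110
χ² = 0.6475 + 6.6133 + 0.3241 + 1.1110 = 8.6959 ≈ 8.696
Degrees of freedom = 4 − 1 = 3; critical value at α = 0.05 is 7.815.
Since 8.696 > 7.815, we reject the null hypothesis — the data do not fit the 9:3:3:1 ratio.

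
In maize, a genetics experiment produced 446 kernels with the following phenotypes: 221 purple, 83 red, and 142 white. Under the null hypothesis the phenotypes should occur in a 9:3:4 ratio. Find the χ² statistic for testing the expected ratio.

11.905

Total ratio parts = 16. Expected numbers out of 446:
  purple: 446 × 9/16 = 250.875
  red: 446 × 3/16 = 83.625
  white: 446 × 4/16 = 111.5
χ² = Σ (O − E)² / E
  purple: (221 − 250.875)² / 250.875 = 3.5576
  red: (83 − 83.625)² / 83.625 = 0.0047
  white: (142 − 111.5)² / 111.5 = 8.3430
χ² = 3.5576 + 0.0047 + 8.3430 = 11.9053 ≈ 11.905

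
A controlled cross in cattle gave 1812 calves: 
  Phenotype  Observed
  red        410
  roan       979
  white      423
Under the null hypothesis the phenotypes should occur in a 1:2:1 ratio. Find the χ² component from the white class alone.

1.987

Under the 1:2:1 hypothesis (Σ ratio = 4, N = 1812):
  red: 1812 × 1/4 = 453
  roan: 1812 × 2/4 = 906
  white: 1812 × 1/4 = 453
Contribution of white: (423 − 453)² / 453 = 1.9868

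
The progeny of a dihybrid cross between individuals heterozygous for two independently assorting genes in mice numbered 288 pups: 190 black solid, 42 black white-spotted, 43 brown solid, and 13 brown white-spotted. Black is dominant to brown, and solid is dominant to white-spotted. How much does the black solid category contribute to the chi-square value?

4.840

A dihybrid F₂ with independent assortment and complete dominance at both loci gives a 9:3:3:1 phenotypic ratio.
Total ratio parts = 16. Expected numbers out of 288:
  black solid: 288 × 9/16 = 162
  black white-spotted: 288 × 3/16 = 54
  brown solid: 288 × 3/16 = 54
  brown white-spotted: 288 × 1/16 = 18
Contribution of black solid: (190 − 162)² / 162 = 4.8395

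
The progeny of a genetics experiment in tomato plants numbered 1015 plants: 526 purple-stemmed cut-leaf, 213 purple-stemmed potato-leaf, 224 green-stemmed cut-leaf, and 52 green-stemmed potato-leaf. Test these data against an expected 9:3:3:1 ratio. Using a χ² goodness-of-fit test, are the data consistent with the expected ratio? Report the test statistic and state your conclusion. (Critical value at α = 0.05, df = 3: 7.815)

Expected counts for N = 1015 under a 9:3:3:1 ratio (total parts = 16):
  purple-stemmed cut-leaf: 1015 × 9/16 = 570.9375
  purple-stemmed potato-leaf: 1015 × 3/16 = 190.3125
  green-stemmed cut-leaf: 1015 × 3/16 = 190.3125
  green-stemmed potato-leaf: 1015 × 1/16 = 63.4375
χ² = Σ (O − E)² / E
  purple-stemmed cut-leaf: (526 − 570.9375)² / 570.9375 = 3.5370
  purple-stemmed potato-leaf: (213 − 190.3125)² / 190.3125 = 2.7046
  green-stemmed cut-leaf: (224 − 190.3125)² / 190.3125 = 5.9631
  green-stemmed potato-leaf: (52 − 63.4375)² / 63.4375 = 2.0621
χ² = 3.5370 + 2.7046 + 5.9631 + 2.0621 = 14.2668 ≈ 14.267
Degrees of freedom = 4 − 1 = 3; critical value at α = 0.05 is 7.815.
Since 14.267 > 7.815, we reject the null hypothesis — the data do not fit the 9:3:3:1 ratio.

14.267; not consistent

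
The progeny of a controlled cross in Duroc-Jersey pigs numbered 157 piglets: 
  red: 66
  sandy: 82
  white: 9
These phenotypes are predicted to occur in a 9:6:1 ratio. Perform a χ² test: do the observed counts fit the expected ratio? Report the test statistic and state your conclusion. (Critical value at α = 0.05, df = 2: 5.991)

14.788; not consistent

Total ratio parts = 16. Expected numbers out of 157:
  red: 157 × 9/16 = 88.3125
  sandy: 157 × 6/16 = 58.875
  white: 157 × 1/16 = 9.8125
χ² = Σ (O − E)² / E
  red: (66 − 88.3125)² / 88.3125 = 5.6373
  sandy: (82 − 58.875)² / 58.875 = 9.0831
  white: (9 − 9.8125)² / 9.8125 = 0.0673
χ² = 5.6373 + 9.0831 + 0.0673 = 14.7877 ≈ 14.788
Degrees of freedom = 3 − 1 = 2; critical value at α = 0.05 is 5.991.
Since 14.788 > 5.991, we reject the null hypothesis — the data do not fit the 9:6:1 ratio.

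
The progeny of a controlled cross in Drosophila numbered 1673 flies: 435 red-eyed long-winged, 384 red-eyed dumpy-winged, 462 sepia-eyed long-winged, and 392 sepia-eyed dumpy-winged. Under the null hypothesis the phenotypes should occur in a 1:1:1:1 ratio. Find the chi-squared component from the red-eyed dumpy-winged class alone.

Under the 1:1:1:1 hypothesis (Σ ratio = 4, N = 1673):
  red-eyed long-winged: 1673 × 1/4 = 418.25
  red-eyed dumpy-winged: 1673 × 1/4 = 418.25
  sepia-eyed long-winged: 1673 × 1/4 = 418.25
  sepia-eyed dumpy-winged: 1673 × 1/4 = 418.25
Contribution of red-eyed dumpy-winged: (384 − 418.25)² / 418.25 = 2.8047

2.805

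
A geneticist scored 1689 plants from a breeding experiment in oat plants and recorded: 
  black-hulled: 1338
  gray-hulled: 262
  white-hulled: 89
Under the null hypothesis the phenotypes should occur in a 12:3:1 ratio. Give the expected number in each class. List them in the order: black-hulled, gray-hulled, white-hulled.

Under the 12:3:1 hypothesis (Σ ratio = 16, N = 1689):
  black-hulled: 1689 × 12/16 = 1266.75
  gray-hulled: 1689 × 3/16 = 316.6875
  white-hulled: 1689 × 1/16 = 105.5625

1266.75, 316.6875, 105.5625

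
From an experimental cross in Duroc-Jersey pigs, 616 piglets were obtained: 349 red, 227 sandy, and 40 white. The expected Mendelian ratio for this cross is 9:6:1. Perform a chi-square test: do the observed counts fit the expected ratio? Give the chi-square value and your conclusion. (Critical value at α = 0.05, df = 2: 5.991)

Expected counts for N = 616 under a 9:6:1 ratio (total parts = 16):
  red: 616 × 9/16 = 346.5
  sandy: 616 × 6/16 = 231
  white: 616 × 1/16 = 38.5
χ² = Σ (O − E)² / E
  red: (349 − 346.5)² / 346.5 = 0.0180
  sandy: (227 − 231)² / 231 = 0.0693
  white: (40 − 38.5)² / 38.5 = 0.0584
χ² = 0.0180 + 0.0693 + 0.0584 = 0.1457 ≈ 0.146
Degrees of freedom = 3 − 1 = 2; critical value at α = 0.05 is 5.991.
Since 0.146 < 5.991, we fail to reject the null hypothesis — the data are consistent with the 9:6:1 ratio.

0.146; consistent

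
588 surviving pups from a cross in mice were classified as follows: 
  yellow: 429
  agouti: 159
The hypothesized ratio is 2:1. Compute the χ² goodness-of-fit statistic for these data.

Total ratio parts = 3. Expected numbers out of 588:
  yellow: 588 × 2/3 = 392
  agouti: 588 × 1/3 = 196
χ² = Σ (O − E)² / E
  yellow: (429 − 392)² / 392 = 3.4923
  agouti: (159 − 196)² / 196 = 6.9847
χ² = 3.4923 + 6.9847 = 10.477

10.477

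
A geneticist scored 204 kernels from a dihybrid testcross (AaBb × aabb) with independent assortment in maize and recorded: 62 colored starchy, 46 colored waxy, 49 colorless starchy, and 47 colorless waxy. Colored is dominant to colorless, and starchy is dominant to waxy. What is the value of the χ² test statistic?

3.255

A dihybrid testcross with independent assortment gives a 1:1:1:1 ratio.
Under the 1:1:1:1 hypothesis (Σ ratio = 4, N = 204):
  colored starchy: 204 × 1/4 = 51
  colored waxy: 204 × 1/4 = 51
  colorless starchy: 204 × 1/4 = 51
  colorless waxy: 204 × 1/4 = 51
χ² = Σ (O − E)² / E
  colored starchy: (62 − 51)² / 51 = 2.3725
  colored waxy: (46 − 51)² / 51 = 0.4902
  colorless starchy: (49 − 51)² / 51 = 0.0784
  colorless waxy: (47 − 51)² / 51 = 0.3137
χ² = 2.3725 + 0.4902 + 0.0784 + 0.3137 = 3.2548 ≈ 3.255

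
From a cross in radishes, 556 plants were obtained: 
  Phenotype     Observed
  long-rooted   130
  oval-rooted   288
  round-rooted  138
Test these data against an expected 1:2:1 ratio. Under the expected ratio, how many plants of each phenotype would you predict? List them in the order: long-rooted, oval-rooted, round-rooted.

139, 278, 139

Total ratio parts = 4. Expected numbers out of 556:
  long-rooted: 556 × 1/4 = 139
  oval-rooted: 556 × 2/4 = 278
  round-rooted: 556 × 1/4 = 139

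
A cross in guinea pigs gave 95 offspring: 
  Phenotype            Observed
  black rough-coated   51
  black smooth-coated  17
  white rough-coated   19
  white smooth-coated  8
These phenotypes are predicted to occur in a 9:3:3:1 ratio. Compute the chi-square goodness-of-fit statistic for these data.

Under the 9:3:3:1 hypothesis (Σ ratio = 16, N = 95):
  black rough-coated: 95 × 9/16 = 53.4375
  black smooth-coated: 95 × 3/16 = 17.8125
  white rough-coated: 95 × 3/16 = 17.8125
  white smooth-coated: 95 × 1/16 = 5.9375
χ² = Σ (O − E)² / E
  black rough-coated: (51 − 53.4375)² / 53.4375 = 0.1112
  black smooth-coated: (17 − 17.8125)² / 17.8125 = 0.0371
  white rough-coated: (19 − 17.8125)² / 17.8125 = 0.0792
  white smooth-coated: (8 − 5.9375)² / 5.9375 = 0.7164
χ² = 0.1112 + 0.0371 + 0.0792 + 0.7164 = 0.9439 ≈ 0.944

0.944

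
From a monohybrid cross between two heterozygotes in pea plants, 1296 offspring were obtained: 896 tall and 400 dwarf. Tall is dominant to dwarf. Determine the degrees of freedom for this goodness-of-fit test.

For a monohybrid cross between heterozygotes with complete dominance, the expected phenotypic ratio is 3:1.
A goodness-of-fit test with 2 phenotype classes has df = 2 − 1 = 1.

1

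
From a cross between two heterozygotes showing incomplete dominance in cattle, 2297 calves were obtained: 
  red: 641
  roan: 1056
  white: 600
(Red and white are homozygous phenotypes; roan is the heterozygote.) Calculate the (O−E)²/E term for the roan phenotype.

7.450

With incomplete dominance, a heterozygote × heterozygote cross gives a 1:2:1 phenotypic ratio.
Under the 1:2:1 hypothesis (Σ ratio = 4, N = 2297):
  red: 2297 × 1/4 = 574.25
  roan: 2297 × 2/4 = 1148.5
  white: 2297 × 1/4 = 574.25
Contribution of roan: (1056 − 1148.5)² / 1148.5 = 7.4499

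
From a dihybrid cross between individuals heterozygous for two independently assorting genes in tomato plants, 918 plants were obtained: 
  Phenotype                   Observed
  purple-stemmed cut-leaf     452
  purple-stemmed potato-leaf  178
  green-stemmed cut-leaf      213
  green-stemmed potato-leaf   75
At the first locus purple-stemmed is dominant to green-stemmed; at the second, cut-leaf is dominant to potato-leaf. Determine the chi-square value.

A dihybrid F₂ with independent assortment and complete dominance at both loci gives a 9:3:3:1 phenotypic ratio.
Expected counts for N = 918 under a 9:3:3:1 ratio (total parts = 16):
  purple-stemmed cut-leaf: 918 × 9/16 = 516.375
  purple-stemmed potato-leaf: 918 × 3/16 = 172.125
  green-stemmed cut-leaf: 918 × 3/16 = 172.125
  green-stemmed potato-leaf: 918 × 1/16 = 57.375
χ² = Σ (O − E)² / E
  purple-stemmed cut-leaf: (452 − 516.375)² / 516.375 = 8.0254
  purple-stemmed potato-leaf: (178 − 172.125)² / 172.125 = 0.2005
  green-stemmed cut-leaf: (213 − 172.125)² / 172.125 = 9.7067
  green-stemmed potato-leaf: (75 − 57.375)² / 57.375 = 5.4142
χ² = 8.0254 + 0.2005 + 9.7067 + 5.4142 = 23.3468 ≈ 23.347

23.347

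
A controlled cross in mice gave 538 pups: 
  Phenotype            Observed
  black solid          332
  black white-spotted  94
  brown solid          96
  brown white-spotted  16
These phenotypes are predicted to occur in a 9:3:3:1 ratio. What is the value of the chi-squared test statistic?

12.794

The 9:3:3:1 ratio has 16 parts, so with N = 538 the expected counts are:
  black solid: 538 × 9/16 = 302.625
  black white-spotted: 538 × 3/16 = 100.875
  brown solid: 538 × 3/16 = 100.875
  brown white-spotted: 538 × 1/16 = 33.625
χ² = Σ (O − E)² / E
  black solid: (332 − 302.625)² / 302.625 = 2.8514
  black white-spotted: (94 − 100.875)² / 100.875 = 0.4686
  brown solid: (96 − 100.875)² / 100.875 = 0.2356
  brown white-spotted: (16 − 33.625)² / 33.625 = 9.2384
χ² = 2.8514 + 0.4686 + 0.2356 + 9.2384 = 12.794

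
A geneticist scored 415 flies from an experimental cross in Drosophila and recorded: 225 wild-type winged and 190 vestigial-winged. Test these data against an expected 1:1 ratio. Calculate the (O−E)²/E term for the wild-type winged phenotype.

1.476

Under the 1:1 hypothesis (Σ ratio = 2, N = 415):
  wild-type winged: 415 × 1/2 = 207.5
  vestigial-winged: 415 × 1/2 = 207.5
Contribution of wild-type winged: (225 − 207.5)² / 207.5 = 1.4759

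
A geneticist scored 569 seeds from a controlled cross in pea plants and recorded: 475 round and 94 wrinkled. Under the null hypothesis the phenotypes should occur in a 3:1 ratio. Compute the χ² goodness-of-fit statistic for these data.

21.821

Under the 3:1 hypothesis (Σ ratio = 4, N = 569):
  round: 569 × 3/4 = 426.75
  wrinkled: 569 × 1/4 = 142.25
χ² = Σ (O − E)² / E
  round: (475 − 426.75)² / 426.75 = 5.4553
  wrinkled: (94 − 142.25)² / 142.25 = 16.3660
χ² = 5.4553 + 16.3660 = 21.8213 ≈ 21.821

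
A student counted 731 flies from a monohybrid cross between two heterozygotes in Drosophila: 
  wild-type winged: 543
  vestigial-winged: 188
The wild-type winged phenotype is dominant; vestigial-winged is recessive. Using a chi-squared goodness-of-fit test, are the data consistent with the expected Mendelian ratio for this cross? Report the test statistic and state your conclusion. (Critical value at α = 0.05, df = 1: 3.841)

0.201; consistent

For a monohybrid cross between heterozygotes with complete dominance, the expected phenotypic ratio is 3:1.
The 3:1 ratio has 4 parts, so with N = 731 the expected counts are:
  wild-type winged: 731 × 3/4 = 548.25
  vestigial-winged: 731 × 1/4 = 182.75
χ² = Σ (O − E)² / E
  wild-type winged: (543 − 548.25)² / 548.25 = 0.0503
  vestigial-winged: (188 − 182.75)² / 182.75 = 0.1508
χ² = 0.0503 + 0.1508 = 0.2011 ≈ 0.201
Degrees of freedom = 2 − 1 = 1; critical value at α = 0.05 is 3.841.
Since 0.201 < 3.841, we fail to reject the null hypothesis — the data are consistent with the 3:1 ratio.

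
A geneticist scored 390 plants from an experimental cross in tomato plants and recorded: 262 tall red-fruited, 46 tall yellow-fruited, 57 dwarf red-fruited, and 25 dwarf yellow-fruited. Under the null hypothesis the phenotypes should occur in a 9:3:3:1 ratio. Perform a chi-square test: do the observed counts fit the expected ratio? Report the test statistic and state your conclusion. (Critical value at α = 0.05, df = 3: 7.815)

Expected counts for N = 390 under a 9:3:3:1 ratio (total parts = 16):
  tall red-fruited: 390 × 9/16 = 219.375
  tall yellow-fruited: 390 × 3/16 = 73.125
  dwarf red-fruited: 390 × 3/16 = 73.125
  dwarf yellow-fruited: 390 × 1/16 = 24.375
χ² = Σ (O − E)² / E
  tall red-fruited: (262 − 219.375)² / 219.375 = 8.2821
  tall yellow-fruited: (46 − 73.125)² / 73.125 = 10.0618
  dwarf red-fruited: (57 − 73.125)² / 73.125 = 3.5558
  dwarf yellow-fruited: (25 − 24.375)² / 24.375 = 0.0160
χ² = 8.2821 + 10.0618 + 3.5558 + 0.0160 = 21.9157 ≈ 21.916
Degrees of freedom = 4 − 1 = 3; critical value at α = 0.05 is 7.815.
Since 21.916 > 7.815, we reject the null hypothesis — the data do not fit the 9:3:3:1 ratio.

21.916; not consistent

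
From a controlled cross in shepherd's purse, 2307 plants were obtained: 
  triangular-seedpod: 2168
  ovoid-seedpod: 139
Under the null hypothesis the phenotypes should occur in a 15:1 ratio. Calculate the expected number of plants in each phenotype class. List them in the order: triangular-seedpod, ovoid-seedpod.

Under the 15:1 hypothesis (Σ ratio = 16, N = 2307):
  triangular-seedpod: 2307 × 15/16 = 2162.8125
  ovoid-seedpod: 2307 × 1/16 = 144.1875

2162.8125, 144.1875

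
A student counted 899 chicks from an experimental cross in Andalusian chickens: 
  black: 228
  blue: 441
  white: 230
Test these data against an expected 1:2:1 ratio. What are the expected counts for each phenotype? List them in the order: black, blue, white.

224.75, 449.5, 224.75

Expected counts for N = 899 under a 1:2:1 ratio (total parts = 4):
  black: 899 × 1/4 = 224.75
  blue: 899 × 2/4 = 449.5
  white: 899 × 1/4 = 224.75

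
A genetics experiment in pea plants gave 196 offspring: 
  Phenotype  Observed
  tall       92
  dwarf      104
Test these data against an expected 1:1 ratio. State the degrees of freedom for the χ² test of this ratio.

1

A goodness-of-fit test with 2 phenotype classes has df = 2 − 1 = 1.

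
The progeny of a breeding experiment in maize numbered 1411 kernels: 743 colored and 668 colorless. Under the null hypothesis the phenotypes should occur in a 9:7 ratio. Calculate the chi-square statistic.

7.399

Expected counts for N = 1411 under a 9:7 ratio (total parts = 16):
  colored: 1411 × 9/16 = 793.6875
  colorless: 1411 × 7/16 = 617.3125
χ² = Σ (O − E)² / E
  colored: (743 − 793.6875)² / 793.6875 = 3.2371
  colorless: (668 − 617.3125)² / 617.3125 = 4.1619
χ² = 3.2371 + 4.1619 = 7.399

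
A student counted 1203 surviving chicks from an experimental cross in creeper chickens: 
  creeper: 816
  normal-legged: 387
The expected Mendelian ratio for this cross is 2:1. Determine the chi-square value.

Under the 2:1 hypothesis (Σ ratio = 3, N = 1203):
  creeper: 1203 × 2/3 = 802
  normal-legged: 1203 × 1/3 = 401
χ² = Σ (O − E)² / E
  creeper: (816 − 802)² / 802 = 0.2444
  normal-legged: (387 − 401)² / 401 = 0.4888
χ² = 0.2444 + 0.4888 = 0.7332 ≈ 0.733

0.733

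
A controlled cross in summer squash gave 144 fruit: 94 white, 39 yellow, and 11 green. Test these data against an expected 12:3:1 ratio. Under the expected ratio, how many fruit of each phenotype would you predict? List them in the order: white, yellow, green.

Total ratio parts = 16. Expected numbers out of 144:
  white: 144 × 12/16 = 108
  yellow: 144 × 3/16 = 27
  green: 144 × 1/16 = 9

108, 27, 9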